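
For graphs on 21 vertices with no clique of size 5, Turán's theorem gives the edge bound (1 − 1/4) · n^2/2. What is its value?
Turán density bound = (3/4) · 21^2/2 = 1323/8 ≈ 165.375

Turán's theorem: ex(n, K_{r+1}) is achieved by the complete r-partite Turán graph T(n, r) with parts as balanced as possible, and is at most (1 − 1/r) · n^2/2. For r = 4, n = 21: the density bound is (3/4) · 441/2 = 1323/8 ≈ 165.375. The integer-valued extremum is e(T(21, 4)) = 165, which is strictly less than the density bound 1323/8 since 4 ∤ 21 (the parts of T(21, 4) cannot all be equal).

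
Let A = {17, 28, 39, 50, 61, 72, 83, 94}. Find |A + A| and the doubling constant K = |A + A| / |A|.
K = |A + A| / |A| = 15/8

Enumerate A + A = {a + b : a, b ∈ A}. With |A| = 8, there are |A|^2 = 64 ordered sum pairs; collecting distinct values, A + A = {34, 45, 56, 67, 78, 89, 100, 111, 122, 133, 144, 155, 166, 177, 188}, so |A + A| = 15. Thus K = 15/8. Here |A + A| = 2|A| − 1 = 15, the minimum possible — so K = 15/8 is minimal, which holds iff A is an arithmetic progression.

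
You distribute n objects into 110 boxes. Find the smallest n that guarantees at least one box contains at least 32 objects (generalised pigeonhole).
n = (32 − 1)·110 + 1 = 3411

By the generalised pigeonhole principle, to guarantee some box contains ≥ r objects we need more than (r − 1) · k objects total. Threshold: n = (r − 1) · k + 1. With r = 32 and k = 110: n = 31 · 110 + 1 = 3410 + 1 = 3411. For n = 3410 = 31 · 110, we can put exactly 31 objects in every box, avoiding 32 in any single one — so 3411 is tight.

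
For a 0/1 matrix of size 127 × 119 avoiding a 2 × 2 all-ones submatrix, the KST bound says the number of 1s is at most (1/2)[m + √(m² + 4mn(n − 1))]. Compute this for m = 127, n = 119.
z(127, 119; 2, 2) ≤ (1/2)[127 + √(127² + 4·127·119·118)] = (1/2)[127 + √7149465] = 1400.4242

Kővári–Sós–Turán: let r_1, ..., r_127 be the row sums and z = Σ r_i the total number of 1s. Each pair of columns can share at most one row with both entries 1 (else a 2×2 all-ones block appears), so Σ_i C(r_i, 2) ≤ C(119, 2) = 7021. By convexity Σ_i C(r_i, 2) ≥ 127·C(z/127, 2) = z(z − 127)/(2·127), giving z² − 127z − 127·119·118 ≤ 0 and hence z ≤ (1/2)[127 + √(16129 + 4·1783334)] = (1/2)[127 + √7149465] ≈ (1/2)(127 + 2673.8484) = 1400.4242.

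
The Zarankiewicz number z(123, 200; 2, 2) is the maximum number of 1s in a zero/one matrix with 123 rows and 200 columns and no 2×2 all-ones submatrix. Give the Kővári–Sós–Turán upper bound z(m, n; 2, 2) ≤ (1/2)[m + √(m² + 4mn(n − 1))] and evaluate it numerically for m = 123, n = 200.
z(123, 200; 2, 2) ≤ (1/2)[123 + √(123² + 4·123·200·199)] = (1/2)[123 + √19596729] = 2274.9096

Kővári–Sós–Turán: let r_1, ..., r_123 be the row sums and z = Σ r_i the total number of 1s. Each pair of columns can share at most one row with both entries 1 (else a 2×2 all-ones block appears), so Σ_i C(r_i, 2) ≤ C(200, 2) = 19900. By convexity Σ_i C(r_i, 2) ≥ 123·C(z/123, 2) = z(z − 123)/(2·123), giving z² − 123z − 123·200·199 ≤ 0 and hence z ≤ (1/2)[123 + √(15129 + 4·4895400)] = (1/2)[123 + √19596729] ≈ (1/2)(123 + 4426.8193) = 2274.9096.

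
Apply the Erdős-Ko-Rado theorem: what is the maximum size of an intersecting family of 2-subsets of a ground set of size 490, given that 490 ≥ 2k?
max |F| = C(489, 1) = 489

The Erdős-Ko-Rado theorem states: for n ≥ 2k, an intersecting family of k-subsets of an n-element set has size at most C(n − 1, k − 1), with equality for 'star' families {A ⊆ [n] : |A| = k, i ∈ A} (fix an element i). For n = 490, k = 2: C(489, 1) = 489.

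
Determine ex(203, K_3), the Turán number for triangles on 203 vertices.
ex(203, K_3) = ⌊203^2/4⌋ = 10302

Mantel (1907): a triangle-free graph on n vertices has at most ⌊n^2/4⌋ edges, with equality for the complete bipartite graph K_{⌊n/2⌋, ⌈n/2⌉}. For n = 203: ⌊203^2/4⌋ = ⌊41209/4⌋ = 10302. The extremal graph is K_{101, 102}, which has 101·102 = 10302 edges.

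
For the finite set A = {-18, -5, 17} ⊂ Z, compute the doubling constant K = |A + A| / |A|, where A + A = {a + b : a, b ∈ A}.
K = |A + A| / |A| = 6/3 = 2

Enumerate A + A = {a + b : a, b ∈ A}. With |A| = 3, there are |A|^2 = 9 ordered sum pairs; collecting distinct values, A + A = {-36, -23, -10, -1, 12, 34}, so |A + A| = 6. Thus K = 6/3 = 2. For comparison, the minimum possible |A + A| over all 3-element sets is 2·3 − 1 = 5 (so min K = 5/3), attained only by arithmetic progressions.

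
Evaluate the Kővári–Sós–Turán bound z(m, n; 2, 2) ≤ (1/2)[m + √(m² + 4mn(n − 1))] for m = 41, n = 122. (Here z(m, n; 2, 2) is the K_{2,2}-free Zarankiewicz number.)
z(41, 122; 2, 2) ≤ (1/2)[41 + √(41² + 4·41·122·121)] = (1/2)[41 + √2422649] = 798.7431

Kővári–Sós–Turán: let r_1, ..., r_41 be the row sums and z = Σ r_i the total number of 1s. Each pair of columns can share at most one row with both entries 1 (else a 2×2 all-ones block appears), so Σ_i C(r_i, 2) ≤ C(122, 2) = 7381. By convexity Σ_i C(r_i, 2) ≥ 41·C(z/41, 2) = z(z − 41)/(2·41), giving z² − 41z − 41·122·121 ≤ 0 and hence z ≤ (1/2)[41 + √(1681 + 4·605242)] = (1/2)[41 + √2422649] ≈ (1/2)(41 + 1556.4861) = 798.7431.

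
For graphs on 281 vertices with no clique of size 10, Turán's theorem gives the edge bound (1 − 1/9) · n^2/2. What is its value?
Turán density bound = (8/9) · 281^2/2 = 315844/9 ≈ 35093.7778

Turán's theorem: ex(n, K_{r+1}) is achieved by the complete r-partite Turán graph T(n, r) with parts as balanced as possible, and is at most (1 − 1/r) · n^2/2. For r = 9, n = 281: the density bound is (8/9) · 78961/2 = 315844/9 ≈ 35093.7778. The integer-valued extremum is e(T(281, 9)) = 35093, which is strictly less than the density bound 315844/9 since 9 ∤ 281 (the parts of T(281, 9) cannot all be equal).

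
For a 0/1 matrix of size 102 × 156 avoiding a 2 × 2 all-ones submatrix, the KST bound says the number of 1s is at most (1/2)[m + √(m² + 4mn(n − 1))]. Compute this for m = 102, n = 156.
z(102, 156; 2, 2) ≤ (1/2)[102 + √(102² + 4·102·156·155)] = (1/2)[102 + √9875844] = 1622.2928

Kővári–Sós–Turán: let r_1, ..., r_102 be the row sums and z = Σ r_i the total number of 1s. Each pair of columns can share at most one row with both entries 1 (else a 2×2 all-ones block appears), so Σ_i C(r_i, 2) ≤ C(156, 2) = 12090. By convexity Σ_i C(r_i, 2) ≥ 102·C(z/102, 2) = z(z − 102)/(2·102), giving z² − 102z − 102·156·155 ≤ 0 and hence z ≤ (1/2)[102 + √(10404 + 4·2466360)] = (1/2)[102 + √9875844] ≈ (1/2)(102 + 3142.5856) = 1622.2928.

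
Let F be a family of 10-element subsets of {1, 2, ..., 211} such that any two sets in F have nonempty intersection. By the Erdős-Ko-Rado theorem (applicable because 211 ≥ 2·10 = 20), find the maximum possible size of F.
max |F| = C(210, 9) = 1839648643692860

The Erdős-Ko-Rado theorem states: for n ≥ 2k, an intersecting family of k-subsets of an n-element set has size at most C(n − 1, k − 1), with equality for 'star' families {A ⊆ [n] : |A| = k, i ∈ A} (fix an element i). For n = 211, k = 10: C(210, 9) = 1839648643692860.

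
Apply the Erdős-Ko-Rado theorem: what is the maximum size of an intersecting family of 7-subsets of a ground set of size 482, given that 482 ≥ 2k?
max |F| = C(481, 6) = 16670267127696

The Erdős-Ko-Rado theorem states: for n ≥ 2k, an intersecting family of k-subsets of an n-element set has size at most C(n − 1, k − 1), with equality for 'star' families {A ⊆ [n] : |A| = k, i ∈ A} (fix an element i). For n = 482, k = 7: C(481, 6) = 16670267127696.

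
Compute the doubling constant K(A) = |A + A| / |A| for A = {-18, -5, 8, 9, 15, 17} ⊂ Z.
K = |A + A| / |A| = 20/6 = 10/3

Enumerate A + A = {a + b : a, b ∈ A}. With |A| = 6, there are |A|^2 = 36 ordered sum pairs; collecting distinct values, A + A = {-36, -23, -10, -9, -3, -1, 3, 4, 10, 12, 16, 17, 18, 23, 24, 25, 26, 30, 32, 34}, so |A + A| = 20. Thus K = 20/6 = 10/3. For comparison, the minimum possible |A + A| over all 6-element sets is 2·6 − 1 = 11 (so min K = 11/6), attained only by arithmetic progressions.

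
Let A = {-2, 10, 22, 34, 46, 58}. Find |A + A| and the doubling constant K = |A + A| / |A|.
K = |A + A| / |A| = 11/6

Enumerate A + A = {a + b : a, b ∈ A}. With |A| = 6, there are |A|^2 = 36 ordered sum pairs; collecting distinct values, A + A = {-4, 8, 20, 32, 44, 56, 68, 80, 92, 104, 116}, so |A + A| = 11. Thus K = 11/6. Here |A + A| = 2|A| − 1 = 11, the minimum possible — so K = 11/6 is minimal, which holds iff A is an arithmetic progression.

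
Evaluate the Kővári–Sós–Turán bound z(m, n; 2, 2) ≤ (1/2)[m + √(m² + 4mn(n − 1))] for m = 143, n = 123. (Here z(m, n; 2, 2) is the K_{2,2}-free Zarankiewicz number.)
z(143, 123; 2, 2) ≤ (1/2)[143 + √(143² + 4·143·123·122)] = (1/2)[143 + √8603881] = 1538.1186

Kővári–Sós–Turán: let r_1, ..., r_143 be the row sums and z = Σ r_i the total number of 1s. Each pair of columns can share at most one row with both entries 1 (else a 2×2 all-ones block appears), so Σ_i C(r_i, 2) ≤ C(123, 2) = 7503. By convexity Σ_i C(r_i, 2) ≥ 143·C(z/143, 2) = z(z − 143)/(2·143), giving z² − 143z − 143·123·122 ≤ 0 and hence z ≤ (1/2)[143 + √(20449 + 4·2145858)] = (1/2)[143 + √8603881] ≈ (1/2)(143 + 2933.2373) = 1538.1186.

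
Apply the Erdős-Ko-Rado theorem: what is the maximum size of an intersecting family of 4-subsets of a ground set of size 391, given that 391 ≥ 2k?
max |F| = C(390, 3) = 9810580

The Erdős-Ko-Rado theorem states: for n ≥ 2k, an intersecting family of k-subsets of an n-element set has size at most C(n − 1, k − 1), with equality for 'star' families {A ⊆ [n] : |A| = k, i ∈ A} (fix an element i). For n = 391, k = 4: C(390, 3) = 9810580.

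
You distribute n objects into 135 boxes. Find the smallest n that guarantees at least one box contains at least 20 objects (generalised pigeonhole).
n = (20 − 1)·135 + 1 = 2566

By the generalised pigeonhole principle, to guarantee some box contains ≥ r objects we need more than (r − 1) · k objects total. Threshold: n = (r − 1) · k + 1. With r = 20 and k = 135: n = 19 · 135 + 1 = 2565 + 1 = 2566. For n = 2565 = 19 · 135, we can put exactly 19 objects in every box, avoiding 20 in any single one — so 2566 is tight.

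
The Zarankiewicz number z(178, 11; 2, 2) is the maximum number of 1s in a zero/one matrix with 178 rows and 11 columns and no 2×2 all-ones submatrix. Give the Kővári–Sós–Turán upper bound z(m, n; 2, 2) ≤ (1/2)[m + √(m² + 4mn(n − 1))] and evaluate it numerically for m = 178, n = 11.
z(178, 11; 2, 2) ≤ (1/2)[178 + √(178² + 4·178·11·10)] = (1/2)[178 + √110004] = 254.8343

Kővári–Sós–Turán: let r_1, ..., r_178 be the row sums and z = Σ r_i the total number of 1s. Each pair of columns can share at most one row with both entries 1 (else a 2×2 all-ones block appears), so Σ_i C(r_i, 2) ≤ C(11, 2) = 55. By convexity Σ_i C(r_i, 2) ≥ 178·C(z/178, 2) = z(z − 178)/(2·178), giving z² − 178z − 178·11·10 ≤ 0 and hence z ≤ (1/2)[178 + √(31684 + 4·19580)] = (1/2)[178 + √110004] ≈ (1/2)(178 + 331.6685) = 254.8343.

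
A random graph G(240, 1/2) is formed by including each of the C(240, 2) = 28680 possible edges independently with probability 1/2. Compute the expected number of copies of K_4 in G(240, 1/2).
E[# K_4] = C(240, 4) · (1/2)^C(4, 2) = 134810340 / 2^6 = 33702585/16 = 2106411.5625

For each 4-subset S of vertices (there are C(240, 4) = 134810340 such S), let X_S = 1 if S induces a K_4 (all C(4, 2) = 6 edges present). Then P(X_S = 1) = (1/2)^6 = 1/64. By linearity of expectation, E[# K_4] = C(240, 4) · (1/2)^6 = 134810340 / 64 = 33702585/16 = 2106411.5625.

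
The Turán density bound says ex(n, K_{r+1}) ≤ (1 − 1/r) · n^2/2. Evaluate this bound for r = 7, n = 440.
Turán density bound = (6/7) · 440^2/2 = 580800/7 ≈ 82971.4286

Turán's theorem: ex(n, K_{r+1}) is achieved by the complete r-partite Turán graph T(n, r) with parts as balanced as possible, and is at most (1 − 1/r) · n^2/2. For r = 7, n = 440: the density bound is (6/7) · 193600/2 = 580800/7 ≈ 82971.4286. The integer-valued extremum is e(T(440, 7)) = 82971, which is strictly less than the density bound 580800/7 since 7 ∤ 440 (the parts of T(440, 7) cannot all be equal).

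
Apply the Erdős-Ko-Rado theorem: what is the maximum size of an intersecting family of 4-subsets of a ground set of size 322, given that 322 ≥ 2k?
max |F| = C(321, 3) = 5461280

Erdős-Ko-Rado (1961): when n ≥ 2k, max |F| = C(n−1, k−1). The bound is attained by the star {A : i ∈ A} for any fixed i ∈ [n]. Here C(322−1, 4−1) = C(321, 3) = 5461280.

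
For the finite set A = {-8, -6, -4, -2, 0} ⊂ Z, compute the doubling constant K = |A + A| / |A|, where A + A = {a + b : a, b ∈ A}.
K = |A + A| / |A| = 9/5

Enumerate A + A = {a + b : a, b ∈ A}. With |A| = 5, there are |A|^2 = 25 ordered sum pairs; collecting distinct values, A + A = {-16, -14, -12, -10, -8, -6, -4, -2, 0}, so |A + A| = 9. Thus K = 9/5. Here |A + A| = 2|A| − 1 = 9, the minimum possible — so K = 9/5 is minimal, which holds iff A is an arithmetic progression.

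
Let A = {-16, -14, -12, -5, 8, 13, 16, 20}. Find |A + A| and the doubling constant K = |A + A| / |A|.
K = |A + A| / |A| = 33/8

Enumerate A + A = {a + b : a, b ∈ A}. With |A| = 8, there are |A|^2 = 64 ordered sum pairs; collecting distinct values, A + A = {-32, -30, -28, -26, -24, -21, -19, -17, -10, -8, -6, -4, -3, -1, 0, 1, 2, 3, 4, 6, 8, 11, 15, 16, 21, 24, 26, 28, 29, 32, 33, 36, 40}, so |A + A| = 33. Thus K = 33/8. For comparison, the minimum possible |A + A| over all 8-element sets is 2·8 − 1 = 15 (so min K = 15/8), attained only by arithmetic progressions.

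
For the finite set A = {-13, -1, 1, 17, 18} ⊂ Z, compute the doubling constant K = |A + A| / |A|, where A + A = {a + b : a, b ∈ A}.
K = |A + A| / |A| = 15/5 = 3

Enumerate A + A = {a + b : a, b ∈ A}. With |A| = 5, there are |A|^2 = 25 ordered sum pairs; collecting distinct values, A + A = {-26, -14, -12, -2, 0, 2, 4, 5, 16, 17, 18, 19, 34, 35, 36}, so |A + A| = 15. Thus K = 15/5 = 3. For comparison, the minimum possible |A + A| over all 5-element sets is 2·5 − 1 = 9 (so min K = 9/5), attained only by arithmetic progressions.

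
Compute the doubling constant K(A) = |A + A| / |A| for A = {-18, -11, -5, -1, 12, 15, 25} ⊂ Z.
K = |A + A| / |A| = 24/7

Enumerate A + A = {a + b : a, b ∈ A}. With |A| = 7, there are |A|^2 = 49 ordered sum pairs; collecting distinct values, A + A = {-36, -29, -23, -22, -19, -16, -12, -10, -6, -3, -2, 1, 4, 7, 10, 11, 14, 20, 24, 27, 30, 37, 40, 50}, so |A + A| = 24. Thus K = 24/7. For comparison, the minimum possible |A + A| over all 7-element sets is 2·7 − 1 = 13 (so min K = 13/7), attained only by arithmetic progressions.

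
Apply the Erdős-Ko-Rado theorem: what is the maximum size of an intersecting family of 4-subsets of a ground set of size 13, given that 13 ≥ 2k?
max |F| = C(12, 3) = 220

Erdős-Ko-Rado (1961): when n ≥ 2k, max |F| = C(n−1, k−1). The bound is attained by the star {A : i ∈ A} for any fixed i ∈ [n]. Here C(13−1, 4−1) = C(12, 3) = 220.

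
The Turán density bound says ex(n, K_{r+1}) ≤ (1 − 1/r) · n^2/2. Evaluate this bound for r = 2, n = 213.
Turán density bound = (1/2) · 213^2/2 = 45369/4 ≈ 11342.25

Turán's theorem: ex(n, K_{r+1}) is achieved by the complete r-partite Turán graph T(n, r) with parts as balanced as possible, and is at most (1 − 1/r) · n^2/2. For r = 2, n = 213: the density bound is (1/2) · 45369/2 = 45369/4 ≈ 11342.25. The integer-valued extremum is e(T(213, 2)) = 11342, which is strictly less than the density bound 45369/4 since 2 ∤ 213 (the parts of T(213, 2) cannot all be equal).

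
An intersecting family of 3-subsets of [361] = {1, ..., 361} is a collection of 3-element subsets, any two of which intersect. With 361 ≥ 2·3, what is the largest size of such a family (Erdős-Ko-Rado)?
max |F| = C(360, 2) = 64620

The Erdős-Ko-Rado theorem states: for n ≥ 2k, an intersecting family of k-subsets of an n-element set has size at most C(n − 1, k − 1), with equality for 'star' families {A ⊆ [n] : |A| = k, i ∈ A} (fix an element i). For n = 361, k = 3: C(360, 2) = 64620.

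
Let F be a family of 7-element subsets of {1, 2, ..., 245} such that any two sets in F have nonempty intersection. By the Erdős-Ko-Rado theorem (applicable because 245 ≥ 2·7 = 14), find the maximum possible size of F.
max |F| = C(244, 6) = 275489565912

The Erdős-Ko-Rado theorem states: for n ≥ 2k, an intersecting family of k-subsets of an n-element set has size at most C(n − 1, k − 1), with equality for 'star' families {A ⊆ [n] : |A| = k, i ∈ A} (fix an element i). For n = 245, k = 7: C(244, 6) = 275489565912.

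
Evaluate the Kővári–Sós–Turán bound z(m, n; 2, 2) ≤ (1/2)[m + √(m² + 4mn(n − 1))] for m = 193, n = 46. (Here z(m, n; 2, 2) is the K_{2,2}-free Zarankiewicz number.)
z(193, 46; 2, 2) ≤ (1/2)[193 + √(193² + 4·193·46·45)] = (1/2)[193 + √1635289] = 735.8921

Kővári–Sós–Turán: let r_1, ..., r_193 be the row sums and z = Σ r_i the total number of 1s. Each pair of columns can share at most one row with both entries 1 (else a 2×2 all-ones block appears), so Σ_i C(r_i, 2) ≤ C(46, 2) = 1035. By convexity Σ_i C(r_i, 2) ≥ 193·C(z/193, 2) = z(z − 193)/(2·193), giving z² − 193z − 193·46·45 ≤ 0 and hence z ≤ (1/2)[193 + √(37249 + 4·399510)] = (1/2)[193 + √1635289] ≈ (1/2)(193 + 1278.7842) = 735.8921.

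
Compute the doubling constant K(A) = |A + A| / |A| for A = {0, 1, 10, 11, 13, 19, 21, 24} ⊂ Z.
K = |A + A| / |A| = 29/8

Enumerate A + A = {a + b : a, b ∈ A}. With |A| = 8, there are |A|^2 = 64 ordered sum pairs; collecting distinct values, A + A = {0, 1, 2, 10, 11, 12, 13, 14, 19, 20, 21, 22, 23, 24, 25, 26, 29, 30, 31, 32, 34, 35, 37, 38, 40, 42, 43, 45, 48}, so |A + A| = 29. Thus K = 29/8. For comparison, the minimum possible |A + A| over all 8-element sets is 2·8 − 1 = 15 (so min K = 15/8), attained only by arithmetic progressions.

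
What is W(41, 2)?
W(41, 2) = 41 + 1 = 42

A 2-term AP is any pair of integers, so a monochromatic 2-AP exists iff some colour is used at least twice. With 41 colours, the colouring i ↦ i on {1, ..., 41} uses each colour once, avoiding any monochromatic pair, so W(41, 2) > 41. For {1, ..., 42}, pigeonhole forces two integers of the same colour, which form a monochromatic 2-AP. Hence W(41, 2) = 42.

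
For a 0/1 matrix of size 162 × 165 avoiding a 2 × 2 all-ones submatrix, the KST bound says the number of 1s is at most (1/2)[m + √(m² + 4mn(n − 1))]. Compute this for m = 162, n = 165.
z(162, 165; 2, 2) ≤ (1/2)[162 + √(162² + 4·162·165·164)] = (1/2)[162 + √17561124] = 2176.2997

Kővári–Sós–Turán: let r_1, ..., r_162 be the row sums and z = Σ r_i the total number of 1s. Each pair of columns can share at most one row with both entries 1 (else a 2×2 all-ones block appears), so Σ_i C(r_i, 2) ≤ C(165, 2) = 13530. By convexity Σ_i C(r_i, 2) ≥ 162·C(z/162, 2) = z(z − 162)/(2·162), giving z² − 162z − 162·165·164 ≤ 0 and hence z ≤ (1/2)[162 + √(26244 + 4·4383720)] = (1/2)[162 + √17561124] ≈ (1/2)(162 + 4190.5995) = 2176.2997.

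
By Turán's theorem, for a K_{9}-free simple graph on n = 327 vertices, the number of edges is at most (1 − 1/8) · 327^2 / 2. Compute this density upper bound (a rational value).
Turán density bound = (7/8) · 327^2/2 = 748503/16 ≈ 46781.4375

Turán's theorem: ex(n, K_{r+1}) is achieved by the complete r-partite Turán graph T(n, r) with parts as balanced as possible, and is at most (1 − 1/r) · n^2/2. For r = 8, n = 327: the density bound is (7/8) · 106929/2 = 748503/16 ≈ 46781.4375. The integer-valued extremum is e(T(327, 8)) = 46781, which is strictly less than the density bound 748503/16 since 8 ∤ 327 (the parts of T(327, 8) cannot all be equal).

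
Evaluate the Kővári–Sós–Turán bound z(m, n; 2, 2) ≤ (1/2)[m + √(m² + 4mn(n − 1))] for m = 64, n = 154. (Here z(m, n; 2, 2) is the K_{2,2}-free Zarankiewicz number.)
z(64, 154; 2, 2) ≤ (1/2)[64 + √(64² + 4·64·154·153)] = (1/2)[64 + √6035968] = 1260.4104

Kővári–Sós–Turán: let r_1, ..., r_64 be the row sums and z = Σ r_i the total number of 1s. Each pair of columns can share at most one row with both entries 1 (else a 2×2 all-ones block appears), so Σ_i C(r_i, 2) ≤ C(154, 2) = 11781. By convexity Σ_i C(r_i, 2) ≥ 64·C(z/64, 2) = z(z − 64)/(2·64), giving z² − 64z − 64·154·153 ≤ 0 and hence z ≤ (1/2)[64 + √(4096 + 4·1507968)] = (1/2)[64 + √6035968] ≈ (1/2)(64 + 2456.8207) = 1260.4104.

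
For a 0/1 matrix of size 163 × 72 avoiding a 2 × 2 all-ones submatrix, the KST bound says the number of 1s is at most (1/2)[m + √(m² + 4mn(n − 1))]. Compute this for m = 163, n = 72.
z(163, 72; 2, 2) ≤ (1/2)[163 + √(163² + 4·163·72·71)] = (1/2)[163 + √3359593] = 997.9596

Kővári–Sós–Turán: let r_1, ..., r_163 be the row sums and z = Σ r_i the total number of 1s. Each pair of columns can share at most one row with both entries 1 (else a 2×2 all-ones block appears), so Σ_i C(r_i, 2) ≤ C(72, 2) = 2556. By convexity Σ_i C(r_i, 2) ≥ 163·C(z/163, 2) = z(z − 163)/(2·163), giving z² − 163z − 163·72·71 ≤ 0 and hence z ≤ (1/2)[163 + √(26569 + 4·833256)] = (1/2)[163 + √3359593] ≈ (1/2)(163 + 1832.9193) = 997.9596.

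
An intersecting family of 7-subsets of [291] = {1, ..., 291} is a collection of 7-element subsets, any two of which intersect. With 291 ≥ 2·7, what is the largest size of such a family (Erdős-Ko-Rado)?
max |F| = C(290, 6) = 784239335880

The Erdős-Ko-Rado theorem states: for n ≥ 2k, an intersecting family of k-subsets of an n-element set has size at most C(n − 1, k − 1), with equality for 'star' families {A ⊆ [n] : |A| = k, i ∈ A} (fix an element i). For n = 291, k = 7: C(290, 6) = 784239335880.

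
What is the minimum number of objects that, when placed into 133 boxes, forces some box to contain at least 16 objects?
n = (16 − 1)·133 + 1 = 1996

By the generalised pigeonhole principle, to guarantee some box contains ≥ r objects we need more than (r − 1) · k objects total. Threshold: n = (r − 1) · k + 1. With r = 16 and k = 133: n = 15 · 133 + 1 = 1995 + 1 = 1996. For n = 1995 = 15 · 133, we can put exactly 15 objects in every box, avoiding 16 in any single one — so 1996 is tight.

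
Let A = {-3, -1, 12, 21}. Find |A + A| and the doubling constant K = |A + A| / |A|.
K = |A + A| / |A| = 10/4 = 5/2

Enumerate A + A = {a + b : a, b ∈ A}. With |A| = 4, there are |A|^2 = 16 ordered sum pairs; collecting distinct values, A + A = {-6, -4, -2, 9, 11, 18, 20, 24, 33, 42}, so |A + A| = 10. Thus K = 10/4 = 5/2. For comparison, the minimum possible |A + A| over all 4-element sets is 2·4 − 1 = 7 (so min K = 7/4), attained only by arithmetic progressions.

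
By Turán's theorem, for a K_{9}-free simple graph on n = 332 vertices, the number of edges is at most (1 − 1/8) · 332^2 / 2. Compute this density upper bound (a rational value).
Turán density bound = (7/8) · 332^2/2 = 48223

Turán's theorem: ex(n, K_{r+1}) is achieved by the complete r-partite Turán graph T(n, r) with parts as balanced as possible, and is at most (1 − 1/r) · n^2/2. For r = 8, n = 332: the density bound is (7/8) · 110224/2 = 48223. The integer-valued extremum is e(T(332, 8)) = 48222, which is strictly less than the density bound 48223 since 8 ∤ 332 (the parts of T(332, 8) cannot all be equal).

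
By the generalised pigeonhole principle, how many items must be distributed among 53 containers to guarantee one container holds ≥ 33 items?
n = (33 − 1)·53 + 1 = 1697

By the generalised pigeonhole principle, to guarantee some box contains ≥ r objects we need more than (r − 1) · k objects total. Threshold: n = (r − 1) · k + 1. With r = 33 and k = 53: n = 32 · 53 + 1 = 1696 + 1 = 1697. For n = 1696 = 32 · 53, we can put exactly 32 objects in every box, avoiding 33 in any single one — so 1697 is tight.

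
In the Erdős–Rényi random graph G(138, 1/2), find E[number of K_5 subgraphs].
E[# K_5] = C(138, 5) · (1/2)^C(5, 2) = 387610812 / 2^10 = 96902703/256 ≈ 378526.183594

For each 5-subset S of vertices (there are C(138, 5) = 387610812 such S), let X_S = 1 if S induces a K_5 (all C(5, 2) = 10 edges present). Then P(X_S = 1) = (1/2)^10 = 1/1024. By linearity of expectation, E[# K_5] = C(138, 5) · (1/2)^10 = 387610812 / 1024 = 96902703/256 ≈ 378526.183594.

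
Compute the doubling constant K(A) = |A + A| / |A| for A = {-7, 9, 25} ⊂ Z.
K = |A + A| / |A| = 5/3

Enumerate A + A = {a + b : a, b ∈ A}. With |A| = 3, there are |A|^2 = 9 ordered sum pairs; collecting distinct values, A + A = {-14, 2, 18, 34, 50}, so |A + A| = 5. Thus K = 5/3. Here |A + A| = 2|A| − 1 = 5, the minimum possible — so K = 5/3 is minimal, which holds iff A is an arithmetic progression.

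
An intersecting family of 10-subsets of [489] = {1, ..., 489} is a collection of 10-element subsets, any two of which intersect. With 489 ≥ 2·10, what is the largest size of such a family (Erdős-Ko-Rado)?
max |F| = C(488, 9) = 4015962072422483040

Erdős-Ko-Rado (1961): when n ≥ 2k, max |F| = C(n−1, k−1). The bound is attained by the star {A : i ∈ A} for any fixed i ∈ [n]. Here C(489−1, 10−1) = C(488, 9) = 4015962072422483040.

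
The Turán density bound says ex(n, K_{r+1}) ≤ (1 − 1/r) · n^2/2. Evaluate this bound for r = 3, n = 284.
Turán density bound = (2/3) · 284^2/2 = 80656/3 ≈ 26885.3333

Turán's theorem: ex(n, K_{r+1}) is achieved by the complete r-partite Turán graph T(n, r) with parts as balanced as possible, and is at most (1 − 1/r) · n^2/2. For r = 3, n = 284: the density bound is (2/3) · 80656/2 = 80656/3 ≈ 26885.3333. The integer-valued extremum is e(T(284, 3)) = 26885, which is strictly less than the density bound 80656/3 since 3 ∤ 284 (the parts of T(284, 3) cannot all be equal).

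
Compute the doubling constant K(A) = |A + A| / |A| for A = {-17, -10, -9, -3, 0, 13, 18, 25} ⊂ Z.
K = |A + A| / |A| = 33/8

Enumerate A + A = {a + b : a, b ∈ A}. With |A| = 8, there are |A|^2 = 64 ordered sum pairs; collecting distinct values, A + A = {-34, -27, -26, -20, -19, -18, -17, -13, -12, -10, -9, -6, -4, -3, 0, 1, 3, 4, 8, 9, 10, 13, 15, 16, 18, 22, 25, 26, 31, 36, 38, 43, 50}, so |A + A| = 33. Thus K = 33/8. For comparison, the minimum possible |A + A| over all 8-element sets is 2·8 − 1 = 15 (so min K = 15/8), attained only by arithmetic progressions.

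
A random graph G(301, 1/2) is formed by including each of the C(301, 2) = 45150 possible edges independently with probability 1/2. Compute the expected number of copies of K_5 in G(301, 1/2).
E[# K_5] = C(301, 5) · (1/2)^C(5, 2) = 19913628735 / 2^10 ≈ 19446903.061523

For each 5-subset S of vertices (there are C(301, 5) = 19913628735 such S), let X_S = 1 if S induces a K_5 (all C(5, 2) = 10 edges present). Then P(X_S = 1) = (1/2)^10 = 1/1024. By linearity of expectation, E[# K_5] = C(301, 5) · (1/2)^10 = 19913628735 / 1024 ≈ 19446903.061523.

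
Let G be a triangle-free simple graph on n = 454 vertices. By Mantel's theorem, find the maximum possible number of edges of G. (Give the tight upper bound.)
ex(454, K_3) = ⌊454^2/4⌋ = 51529

Mantel (1907): a triangle-free graph on n vertices has at most ⌊n^2/4⌋ edges, with equality for the complete bipartite graph K_{⌊n/2⌋, ⌈n/2⌉}. For n = 454: ⌊454^2/4⌋ = ⌊206116/4⌋ = 51529. The extremal graph is K_{227, 227}, which has 227·227 = 51529 edges.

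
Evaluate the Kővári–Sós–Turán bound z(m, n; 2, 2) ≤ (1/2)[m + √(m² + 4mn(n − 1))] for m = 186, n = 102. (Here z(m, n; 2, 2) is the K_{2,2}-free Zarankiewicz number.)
z(186, 102; 2, 2) ≤ (1/2)[186 + √(186² + 4·186·102·101)] = (1/2)[186 + √7699284] = 1480.3792

Kővári–Sós–Turán: let r_1, ..., r_186 be the row sums and z = Σ r_i the total number of 1s. Each pair of columns can share at most one row with both entries 1 (else a 2×2 all-ones block appears), so Σ_i C(r_i, 2) ≤ C(102, 2) = 5151. By convexity Σ_i C(r_i, 2) ≥ 186·C(z/186, 2) = z(z − 186)/(2·186), giving z² − 186z − 186·102·101 ≤ 0 and hence z ≤ (1/2)[186 + √(34596 + 4·1916172)] = (1/2)[186 + √7699284] ≈ (1/2)(186 + 2774.7584) = 1480.3792.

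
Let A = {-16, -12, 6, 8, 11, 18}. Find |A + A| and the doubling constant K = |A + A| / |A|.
K = |A + A| / |A| = 21/6 = 7/2

Enumerate A + A = {a + b : a, b ∈ A}. With |A| = 6, there are |A|^2 = 36 ordered sum pairs; collecting distinct values, A + A = {-32, -28, -24, -10, -8, -6, -5, -4, -1, 2, 6, 12, 14, 16, 17, 19, 22, 24, 26, 29, 36}, so |A + A| = 21. Thus K = 21/6 = 7/2. For comparison, the minimum possible |A + A| over all 6-element sets is 2·6 − 1 = 11 (so min K = 11/6), attained only by arithmetic progressions.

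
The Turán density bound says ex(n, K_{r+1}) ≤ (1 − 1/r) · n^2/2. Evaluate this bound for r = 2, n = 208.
Turán density bound = (1/2) · 208^2/2 = 10816

Turán's theorem: ex(n, K_{r+1}) is achieved by the complete r-partite Turán graph T(n, r) with parts as balanced as possible, and is at most (1 − 1/r) · n^2/2. For r = 2, n = 208: the density bound is (1/2) · 43264/2 = 10816. Since 2 ∣ 208, the Turán graph T(208, 2) has parts of equal size 104, and its edge count e(T(208, 2)) = 10816 attains the density bound exactly.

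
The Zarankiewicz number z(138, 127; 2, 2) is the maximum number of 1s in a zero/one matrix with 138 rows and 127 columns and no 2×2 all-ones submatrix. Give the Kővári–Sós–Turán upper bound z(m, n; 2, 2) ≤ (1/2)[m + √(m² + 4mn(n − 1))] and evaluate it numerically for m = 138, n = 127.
z(138, 127; 2, 2) ≤ (1/2)[138 + √(138² + 4·138·127·126)] = (1/2)[138 + √8852148] = 1556.628

Kővári–Sós–Turán: let r_1, ..., r_138 be the row sums and z = Σ r_i the total number of 1s. Each pair of columns can share at most one row with both entries 1 (else a 2×2 all-ones block appears), so Σ_i C(r_i, 2) ≤ C(127, 2) = 8001. By convexity Σ_i C(r_i, 2) ≥ 138·C(z/138, 2) = z(z − 138)/(2·138), giving z² − 138z − 138·127·126 ≤ 0 and hence z ≤ (1/2)[138 + √(19044 + 4·2208276)] = (1/2)[138 + √8852148] ≈ (1/2)(138 + 2975.256) = 1556.628.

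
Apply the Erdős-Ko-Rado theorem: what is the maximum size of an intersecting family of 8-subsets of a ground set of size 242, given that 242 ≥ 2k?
max |F| = C(241, 7) = 8580267290440

Erdős-Ko-Rado (1961): when n ≥ 2k, max |F| = C(n−1, k−1). The bound is attained by the star {A : i ∈ A} for any fixed i ∈ [n]. Here C(242−1, 8−1) = C(241, 7) = 8580267290440.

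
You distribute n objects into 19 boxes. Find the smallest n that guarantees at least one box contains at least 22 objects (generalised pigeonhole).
n = (22 − 1)·19 + 1 = 400

By the generalised pigeonhole principle, to guarantee some box contains ≥ r objects we need more than (r − 1) · k objects total. Threshold: n = (r − 1) · k + 1. With r = 22 and k = 19: n = 21 · 19 + 1 = 399 + 1 = 400. For n = 399 = 21 · 19, we can put exactly 21 objects in every box, avoiding 22 in any single one — so 400 is tight.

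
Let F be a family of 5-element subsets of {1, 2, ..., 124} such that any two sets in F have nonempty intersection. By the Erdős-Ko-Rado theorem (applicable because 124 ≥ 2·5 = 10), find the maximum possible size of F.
max |F| = C(123, 4) = 9078630

Erdős-Ko-Rado (1961): when n ≥ 2k, max |F| = C(n−1, k−1). The bound is attained by the star {A : i ∈ A} for any fixed i ∈ [n]. Here C(124−1, 5−1) = C(123, 4) = 9078630.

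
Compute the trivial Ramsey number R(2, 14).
R(2, 14) = 14

R(2, k) = k for all k ≥ 2: in a 2-colouring of K_k, either some edge is red (a red K_2) or all edges are blue (a blue K_k). And K_{13} coloured all-blue has no blue K_14, so R(2, 14) > 13. Hence R(2, 14) = 14.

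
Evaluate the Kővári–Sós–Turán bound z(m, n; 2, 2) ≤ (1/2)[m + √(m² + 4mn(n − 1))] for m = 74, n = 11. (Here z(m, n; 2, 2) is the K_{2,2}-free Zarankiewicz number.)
z(74, 11; 2, 2) ≤ (1/2)[74 + √(74² + 4·74·11·10)] = (1/2)[74 + √38036] = 134.5141

Kővári–Sós–Turán: let r_1, ..., r_74 be the row sums and z = Σ r_i the total number of 1s. Each pair of columns can share at most one row with both entries 1 (else a 2×2 all-ones block appears), so Σ_i C(r_i, 2) ≤ C(11, 2) = 55. By convexity Σ_i C(r_i, 2) ≥ 74·C(z/74, 2) = z(z − 74)/(2·74), giving z² − 74z − 74·11·10 ≤ 0 and hence z ≤ (1/2)[74 + √(5476 + 4·8140)] = (1/2)[74 + √38036] ≈ (1/2)(74 + 195.0282) = 134.5141.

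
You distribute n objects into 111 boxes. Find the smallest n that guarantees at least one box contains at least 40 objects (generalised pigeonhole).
n = (40 − 1)·111 + 1 = 4330

By the generalised pigeonhole principle, to guarantee some box contains ≥ r objects we need more than (r − 1) · k objects total. Threshold: n = (r − 1) · k + 1. With r = 40 and k = 111: n = 39 · 111 + 1 = 4329 + 1 = 4330. For n = 4329 = 39 · 111, we can put exactly 39 objects in every box, avoiding 40 in any single one — so 4330 is tight.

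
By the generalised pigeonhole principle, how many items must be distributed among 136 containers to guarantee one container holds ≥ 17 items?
n = (17 − 1)·136 + 1 = 2177

By the generalised pigeonhole principle, to guarantee some box contains ≥ r objects we need more than (r − 1) · k objects total. Threshold: n = (r − 1) · k + 1. With r = 17 and k = 136: n = 16 · 136 + 1 = 2176 + 1 = 2177. For n = 2176 = 16 · 136, we can put exactly 16 objects in every box, avoiding 17 in any single one — so 2177 is tight.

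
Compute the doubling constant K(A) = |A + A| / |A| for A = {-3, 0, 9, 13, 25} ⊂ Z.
K = |A + A| / |A| = 14/5

Enumerate A + A = {a + b : a, b ∈ A}. With |A| = 5, there are |A|^2 = 25 ordered sum pairs; collecting distinct values, A + A = {-6, -3, 0, 6, 9, 10, 13, 18, 22, 25, 26, 34, 38, 50}, so |A + A| = 14. Thus K = 14/5. For comparison, the minimum possible |A + A| over all 5-element sets is 2·5 − 1 = 9 (so min K = 9/5), attained only by arithmetic progressions.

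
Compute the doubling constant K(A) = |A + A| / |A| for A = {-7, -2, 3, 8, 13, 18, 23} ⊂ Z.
K = |A + A| / |A| = 13/7

Enumerate A + A = {a + b : a, b ∈ A}. With |A| = 7, there are |A|^2 = 49 ordered sum pairs; collecting distinct values, A + A = {-14, -9, -4, 1, 6, 11, 16, 21, 26, 31, 36, 41, 46}, so |A + A| = 13. Thus K = 13/7. Here |A + A| = 2|A| − 1 = 13, the minimum possible — so K = 13/7 is minimal, which holds iff A is an arithmetic progression.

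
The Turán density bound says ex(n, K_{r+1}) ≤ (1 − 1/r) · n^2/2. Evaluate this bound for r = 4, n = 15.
Turán density bound = (3/4) · 15^2/2 = 675/8 ≈ 84.375

Turán's theorem: ex(n, K_{r+1}) is achieved by the complete r-partite Turán graph T(n, r) with parts as balanced as possible, and is at most (1 − 1/r) · n^2/2. For r = 4, n = 15: the density bound is (3/4) · 225/2 = 675/8 ≈ 84.375. The integer-valued extremum is e(T(15, 4)) = 84, which is strictly less than the density bound 675/8 since 4 ∤ 15 (the parts of T(15, 4) cannot all be equal).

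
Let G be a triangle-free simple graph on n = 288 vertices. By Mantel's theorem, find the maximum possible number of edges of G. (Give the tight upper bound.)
ex(288, K_3) = ⌊288^2/4⌋ = 20736

Mantel (1907): a triangle-free graph on n vertices has at most ⌊n^2/4⌋ edges, with equality for the complete bipartite graph K_{⌊n/2⌋, ⌈n/2⌉}. For n = 288: ⌊288^2/4⌋ = ⌊82944/4⌋ = 20736. The extremal graph is K_{144, 144}, which has 144·144 = 20736 edges.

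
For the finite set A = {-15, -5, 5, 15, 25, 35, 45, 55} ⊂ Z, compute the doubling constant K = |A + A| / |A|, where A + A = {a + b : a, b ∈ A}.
K = |A + A| / |A| = 15/8

Enumerate A + A = {a + b : a, b ∈ A}. With |A| = 8, there are |A|^2 = 64 ordered sum pairs; collecting distinct values, A + A = {-30, -20, -10, 0, 10, 20, 30, 40, 50, 60, 70, 80, 90, 100, 110}, so |A + A| = 15. Thus K = 15/8. Here |A + A| = 2|A| − 1 = 15, the minimum possible — so K = 15/8 is minimal, which holds iff A is an arithmetic progression.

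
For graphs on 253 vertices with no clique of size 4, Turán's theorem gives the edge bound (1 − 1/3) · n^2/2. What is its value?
Turán density bound = (2/3) · 253^2/2 = 64009/3 ≈ 21336.3333

Turán's theorem: ex(n, K_{r+1}) is achieved by the complete r-partite Turán graph T(n, r) with parts as balanced as possible, and is at most (1 − 1/r) · n^2/2. For r = 3, n = 253: the density bound is (2/3) · 64009/2 = 64009/3 ≈ 21336.3333. The integer-valued extremum is e(T(253, 3)) = 21336, which is strictly less than the density bound 64009/3 since 3 ∤ 253 (the parts of T(253, 3) cannot all be equal).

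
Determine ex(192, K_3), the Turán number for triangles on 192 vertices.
ex(192, K_3) = ⌊192^2/4⌋ = 9216

Mantel (1907): a triangle-free graph on n vertices has at most ⌊n^2/4⌋ edges, with equality for the complete bipartite graph K_{⌊n/2⌋, ⌈n/2⌉}. For n = 192: ⌊192^2/4⌋ = ⌊36864/4⌋ = 9216. The extremal graph is K_{96, 96}, which has 96·96 = 9216 edges.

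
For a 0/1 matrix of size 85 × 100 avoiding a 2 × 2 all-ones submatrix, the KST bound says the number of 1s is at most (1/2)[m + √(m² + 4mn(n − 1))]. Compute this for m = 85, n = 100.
z(85, 100; 2, 2) ≤ (1/2)[85 + √(85² + 4·85·100·99)] = (1/2)[85 + √3373225] = 960.8171

Kővári–Sós–Turán: let r_1, ..., r_85 be the row sums and z = Σ r_i the total number of 1s. Each pair of columns can share at most one row with both entries 1 (else a 2×2 all-ones block appears), so Σ_i C(r_i, 2) ≤ C(100, 2) = 4950. By convexity Σ_i C(r_i, 2) ≥ 85·C(z/85, 2) = z(z − 85)/(2·85), giving z² − 85z − 85·100·99 ≤ 0 and hence z ≤ (1/2)[85 + √(7225 + 4·841500)] = (1/2)[85 + √3373225] ≈ (1/2)(85 + 1836.6341) = 960.8171.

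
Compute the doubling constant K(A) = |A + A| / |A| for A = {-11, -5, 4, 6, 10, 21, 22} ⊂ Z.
K = |A + A| / |A| = 25/7

Enumerate A + A = {a + b : a, b ∈ A}. With |A| = 7, there are |A|^2 = 49 ordered sum pairs; collecting distinct values, A + A = {-22, -16, -10, -7, -5, -1, 1, 5, 8, 10, 11, 12, 14, 16, 17, 20, 25, 26, 27, 28, 31, 32, 42, 43, 44}, so |A + A| = 25. Thus K = 25/7. For comparison, the minimum possible |A + A| over all 7-element sets is 2·7 − 1 = 13 (so min K = 13/7), attained only by arithmetic progressions.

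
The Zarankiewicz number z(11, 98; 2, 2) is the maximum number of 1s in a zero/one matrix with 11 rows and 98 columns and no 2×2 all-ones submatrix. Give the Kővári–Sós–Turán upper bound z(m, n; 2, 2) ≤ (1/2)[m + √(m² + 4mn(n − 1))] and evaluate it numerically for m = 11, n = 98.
z(11, 98; 2, 2) ≤ (1/2)[11 + √(11² + 4·11·98·97)] = (1/2)[11 + √418385] = 328.9134

Kővári–Sós–Turán: let r_1, ..., r_11 be the row sums and z = Σ r_i the total number of 1s. Each pair of columns can share at most one row with both entries 1 (else a 2×2 all-ones block appears), so Σ_i C(r_i, 2) ≤ C(98, 2) = 4753. By convexity Σ_i C(r_i, 2) ≥ 11·C(z/11, 2) = z(z − 11)/(2·11), giving z² − 11z − 11·98·97 ≤ 0 and hence z ≤ (1/2)[11 + √(121 + 4·104566)] = (1/2)[11 + √418385] ≈ (1/2)(11 + 646.8269) = 328.9134.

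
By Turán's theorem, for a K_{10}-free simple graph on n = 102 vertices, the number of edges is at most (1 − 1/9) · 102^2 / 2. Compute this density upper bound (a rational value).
Turán density bound = (8/9) · 102^2/2 = 4624

Turán's theorem: ex(n, K_{r+1}) is achieved by the complete r-partite Turán graph T(n, r) with parts as balanced as possible, and is at most (1 − 1/r) · n^2/2. For r = 9, n = 102: the density bound is (8/9) · 10404/2 = 4624. The integer-valued extremum is e(T(102, 9)) = 4623, which is strictly less than the density bound 4624 since 9 ∤ 102 (the parts of T(102, 9) cannot all be equal).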